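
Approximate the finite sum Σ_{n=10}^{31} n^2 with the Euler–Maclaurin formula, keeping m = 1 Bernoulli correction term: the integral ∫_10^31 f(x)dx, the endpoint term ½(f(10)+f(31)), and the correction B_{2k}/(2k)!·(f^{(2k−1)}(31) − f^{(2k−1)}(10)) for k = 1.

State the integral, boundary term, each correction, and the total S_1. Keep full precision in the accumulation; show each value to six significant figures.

S_1 ≈ 10131.0

∫_10^31 x^2 dx evaluates to 9597.00.
½[f(10) + f(31)] = ½[100.000 + 961.000] = 530.500.
Integral + boundary = 10127.5.
Correction k=1: B_{2}/2! · (f^{(1)}(31) − f^{(1)}(10)) = 1/12 · (62.0000 − 20.0000) = 3.50000.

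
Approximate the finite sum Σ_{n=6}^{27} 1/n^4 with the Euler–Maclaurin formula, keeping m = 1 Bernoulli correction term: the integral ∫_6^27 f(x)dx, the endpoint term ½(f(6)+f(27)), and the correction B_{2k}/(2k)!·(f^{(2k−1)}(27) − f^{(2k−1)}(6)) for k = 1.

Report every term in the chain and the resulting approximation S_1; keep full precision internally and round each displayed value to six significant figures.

Integral: ∫_6^27 1/x^4 dx = 0.00152627.
Boundary: ½(f(6) + f(27)) = ½(0.000771605 + 1.88168e-06) = 0.000386743.
Running total after boundary: 0.00191302.
Order-1 term: 1/12 · (-2.78767e-07 − (-0.000514403)) = 4.28437e-05.

S_1 ≈ 0.00195586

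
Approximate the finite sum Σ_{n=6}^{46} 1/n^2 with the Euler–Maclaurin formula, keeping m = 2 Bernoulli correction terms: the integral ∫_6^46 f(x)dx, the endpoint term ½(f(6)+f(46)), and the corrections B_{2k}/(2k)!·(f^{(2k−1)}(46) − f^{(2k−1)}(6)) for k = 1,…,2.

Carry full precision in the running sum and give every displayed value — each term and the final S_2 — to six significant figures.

S_2 ≈ 0.159818

Integral: ∫_6^46 1/x^2 dx = 0.144928.
Boundary: ½(f(6) + f(46)) = ½(0.0277778 + 0.000472590) = 0.0141252.
So far: 0.159053.
k=1: B_{2}/(2)! × [f^{(1)}(46) − f^{(1)}(6)] = 1/12 × (-2.05474e-05 − (-0.00925926)) = 0.000769893.
Running total after k=1: 0.159823.
k=2: B_{4}/(4)! × [f^{(3)}(46) − f^{(3)}(6)] = −1/720 × (-1.16526e-07 − (-0.00308642)) = -4.28653e-06.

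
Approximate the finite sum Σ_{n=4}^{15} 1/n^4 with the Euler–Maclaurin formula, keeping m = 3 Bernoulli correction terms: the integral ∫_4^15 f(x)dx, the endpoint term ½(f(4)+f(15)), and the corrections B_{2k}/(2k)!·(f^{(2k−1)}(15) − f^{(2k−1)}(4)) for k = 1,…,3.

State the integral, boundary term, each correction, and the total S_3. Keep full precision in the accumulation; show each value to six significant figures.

∫_4^15 1/x^4 dx evaluates to 0.00510957.
½[f(4) + f(15)] = ½[0.00390625 + 1.97531e-05] = 0.00196300.
Running total after boundary: 0.00707257.
Order-1 term: 1/12 · (-5.26749e-06 − (-0.00390625)) = 0.000325082.
Running total after k=1: 0.00739765.
Order-2 term: −1/720 · (-7.02332e-07 − (-0.00732422)) = -1.01716e-05.
Running total after k=2: 0.00738748.
Order-3 term: 1/30240 · (-1.74803e-07 − (-0.0256348)) = 8.47705e-07.

S_3 ≈ 0.00738833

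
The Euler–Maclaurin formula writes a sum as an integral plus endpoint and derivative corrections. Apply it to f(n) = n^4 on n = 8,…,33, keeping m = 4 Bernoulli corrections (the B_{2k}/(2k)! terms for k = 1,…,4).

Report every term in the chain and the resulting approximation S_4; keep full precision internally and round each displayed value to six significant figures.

S_4 ≈ 8.42734e+06

∫_8^33 x^4 dx evaluates to 7.82052e+06.
Endpoint term: (f(8) + f(33))/2 = (4096.00 + 1.18592e+06)/2 = 595008.
Integral + boundary = 8.41553e+06.
Order-1 term: 1/12 · (143748 − 2048.00) = 11808.3.
Running total after k=1: 8.42734e+06.
Order-2 term: −1/720 · (792.000 − 192.000) = -0.833333.
Running total after k=2: 8.42734e+06.
Order-3 term: 1/30240 · (0.00000 − 0.00000) = 0.00000.
Running total after k=3: 8.42734e+06.
Order-4 term: −1/1209600 · (0.00000 − 0.00000) = 0.00000.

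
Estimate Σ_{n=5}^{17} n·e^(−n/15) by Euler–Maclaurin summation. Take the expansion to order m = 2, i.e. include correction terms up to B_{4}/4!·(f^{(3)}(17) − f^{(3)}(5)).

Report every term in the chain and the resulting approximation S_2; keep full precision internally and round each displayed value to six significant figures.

Integral: ∫_5^17 x·e^(−x/15) dx = 60.4194.
Boundary: ½(f(5) + f(17)) = ½(3.58266 + 5.47329) = 4.52797.
Integral + boundary = 64.9474.
Order-1 term: 1/12 · (-0.0429278 − 0.477688) = -0.0433846.
Partial sum through k=1: 64.9040.
Order-2 term: −1/720 · (0.00267106 − 0.00849222) = 8.08495e-06.

S_2 ≈ 64.9040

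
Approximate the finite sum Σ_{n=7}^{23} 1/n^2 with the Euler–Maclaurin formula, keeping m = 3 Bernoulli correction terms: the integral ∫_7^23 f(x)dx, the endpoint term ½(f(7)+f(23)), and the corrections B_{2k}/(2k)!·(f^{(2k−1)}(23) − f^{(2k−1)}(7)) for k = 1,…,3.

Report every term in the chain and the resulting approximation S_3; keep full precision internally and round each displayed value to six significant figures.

S_3 ≈ 0.110998

Integral: ∫_7^23 1/x^2 dx = 0.0993789.
Boundary: ½(f(7) + f(23)) = ½(0.0204082 + 0.00189036) = 0.0111493.
Running total after boundary: 0.110528.
k=1: B_{2}/(2)! × [f^{(1)}(23) − f^{(1)}(7)] = 1/12 × (-0.000164379 − (-0.00583090)) = 0.000472210.
Partial sum through k=1: 0.111000.
k=2: B_{4}/(4)! × [f^{(3)}(23) − f^{(3)}(7)] = −1/720 × (-3.72883e-06 − (-0.00142798)) = -1.97812e-06.
Partial sum through k=2: 0.110998.
k=3: B_{6}/(6)! × [f^{(5)}(23) − f^{(5)}(7)] = 1/30240 × (-2.11465e-07 − (-0.000874271)) = 2.89041e-08.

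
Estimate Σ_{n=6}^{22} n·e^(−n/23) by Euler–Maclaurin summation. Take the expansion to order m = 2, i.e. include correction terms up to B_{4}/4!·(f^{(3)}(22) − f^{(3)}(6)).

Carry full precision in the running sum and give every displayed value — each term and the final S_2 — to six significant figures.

Integral: ∫_6^22 x·e^(−x/23) dx = 116.169.
Endpoint term: (f(6) + f(22))/2 = (4.62229 + 8.45299)/2 = 6.53764.
Integral + boundary = 122.707.
Correction k=1: B_{2}/2! · (f^{(1)}(22) − f^{(1)}(6)) = 1/12 · (0.0167055 − 0.569412) = -0.0460589.
Running total after k=1: 122.661.
Correction k=2: B_{4}/4! · (f^{(3)}(22) − f^{(3)}(6)) = −1/720 · (0.00148423 − 0.00398899) = 3.47883e-06.

S_2 ≈ 122.661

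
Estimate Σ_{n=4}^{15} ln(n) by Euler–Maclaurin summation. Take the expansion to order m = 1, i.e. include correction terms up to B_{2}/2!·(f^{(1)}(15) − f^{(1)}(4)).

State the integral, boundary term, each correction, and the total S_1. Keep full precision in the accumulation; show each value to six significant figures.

S_1 ≈ 26.1075

∫_4^15 ln(x) dx evaluates to 24.0756.
Endpoint term: (f(4) + f(15))/2 = (1.38629 + 2.70805)/2 = 2.04717.
So far: 26.1227.
Order-1 term: 1/12 · (0.0666667 − 0.250000) = -0.0152778.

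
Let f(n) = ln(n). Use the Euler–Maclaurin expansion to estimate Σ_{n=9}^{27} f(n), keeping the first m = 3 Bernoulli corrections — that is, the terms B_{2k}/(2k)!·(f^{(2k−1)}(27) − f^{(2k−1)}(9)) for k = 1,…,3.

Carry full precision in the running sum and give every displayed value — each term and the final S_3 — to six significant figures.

S_3 ≈ 53.9529

Integral: ∫_9^27 ln(x) dx = 51.2126.
½[f(9) + f(27)] = ½[2.19722 + 3.29584] = 2.74653.
So far: 53.9591.
Order-1 term: 1/12 · (0.0370370 − 0.111111) = -0.00617284.
Partial sum through k=1: 53.9529.
Order-2 term: −1/720 · (0.000101611 − 0.00274348) = 3.66927e-06.
Partial sum through k=2: 53.9529.
Order-3 term: 1/30240 · (1.67260e-06 − 0.000406442) = -1.33852e-08.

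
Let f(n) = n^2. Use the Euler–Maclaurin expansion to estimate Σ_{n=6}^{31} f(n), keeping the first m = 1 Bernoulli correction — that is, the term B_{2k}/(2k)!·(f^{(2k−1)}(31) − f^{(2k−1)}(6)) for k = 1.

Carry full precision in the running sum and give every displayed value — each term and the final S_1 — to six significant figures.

The integral term ∫_6^31 x^2 dx = 9858.33.
Endpoint term: (f(6) + f(31))/2 = (36.0000 + 961.000)/2 = 498.500.
So far: 10356.8.
k=1: B_{2}/(2)! × [f^{(1)}(31) − f^{(1)}(6)] = 1/12 × (62.0000 − 12.0000) = 4.16667.

S_1 ≈ 10361.0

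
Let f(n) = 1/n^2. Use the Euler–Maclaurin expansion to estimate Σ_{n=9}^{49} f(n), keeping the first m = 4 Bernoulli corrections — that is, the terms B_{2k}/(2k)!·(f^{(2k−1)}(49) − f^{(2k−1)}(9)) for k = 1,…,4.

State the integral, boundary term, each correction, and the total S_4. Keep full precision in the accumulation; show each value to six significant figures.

The integral term ∫_9^49 1/x^2 dx = 0.0907029.
Boundary: ½(f(9) + f(49)) = ½(0.0123457 + 0.000416493) = 0.00638109.
Running total after boundary: 0.0970840.
k=1: B_{2}/(2)! × [f^{(1)}(49) − f^{(1)}(9)] = 1/12 × (-1.69997e-05 − (-0.00274348)) = 0.000227207.
Partial sum through k=1: 0.0973112.
k=2: B_{4}/(4)! × [f^{(3)}(49) − f^{(3)}(9)] = −1/720 × (-8.49632e-08 − (-0.000406442)) = -5.64385e-07.
Partial sum through k=2: 0.0973107.
k=3: B_{6}/(6)! × [f^{(5)}(49) − f^{(5)}(9)] = 1/30240 × (-1.06160e-09 − (-0.000150534)) = 4.97794e-09.
Partial sum through k=3: 0.0973107.
k=4: B_{8}/(8)! × [f^{(7)}(49) − f^{(7)}(9)] = −1/1209600 × (-2.47603e-11 − (-0.000104073)) = -8.60391e-11.

S_4 ≈ 0.0973107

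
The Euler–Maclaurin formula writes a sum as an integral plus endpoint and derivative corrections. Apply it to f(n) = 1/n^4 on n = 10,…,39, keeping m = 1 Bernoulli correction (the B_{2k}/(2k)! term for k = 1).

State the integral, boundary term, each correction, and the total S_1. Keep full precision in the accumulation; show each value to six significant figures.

S_1 ≈ 0.000381260

Integral: ∫_10^39 1/x^4 dx = 0.000327714.
Boundary: ½(f(10) + f(39)) = ½(0.000100000 + 4.32257e-07) = 5.02161e-05.
Integral + boundary = 0.000377930.
Correction k=1: B_{2}/2! · (f^{(1)}(39) − f^{(1)}(10)) = 1/12 · (-4.43340e-08 − (-4.00000e-05)) = 3.32964e-06.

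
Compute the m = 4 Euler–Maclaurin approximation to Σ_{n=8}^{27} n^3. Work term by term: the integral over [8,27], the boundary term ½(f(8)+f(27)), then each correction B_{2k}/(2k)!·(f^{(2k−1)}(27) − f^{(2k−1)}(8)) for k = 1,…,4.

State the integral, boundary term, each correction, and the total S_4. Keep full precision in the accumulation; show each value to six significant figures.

S_4 ≈ 142100

Integral: ∫_8^27 x^3 dx = 131836.
½[f(8) + f(27)] = ½[512.000 + 19683.0] = 10097.5.
Running total after boundary: 141934.
Correction k=1: B_{2}/2! · (f^{(1)}(27) − f^{(1)}(8)) = 1/12 · (2187.00 − 192.000) = 166.250.
Partial sum through k=1: 142100.
Correction k=2: B_{4}/4! · (f^{(3)}(27) − f^{(3)}(8)) = −1/720 · (6.00000 − 6.00000) = 0.00000.
Partial sum through k=2: 142100.
Correction k=3: B_{6}/6! · (f^{(5)}(27) − f^{(5)}(8)) = 1/30240 · (0.00000 − 0.00000) = 0.00000.
Partial sum through k=3: 142100.
Correction k=4: B_{8}/8! · (f^{(7)}(27) − f^{(7)}(8)) = −1/1209600 · (0.00000 − 0.00000) = 0.00000.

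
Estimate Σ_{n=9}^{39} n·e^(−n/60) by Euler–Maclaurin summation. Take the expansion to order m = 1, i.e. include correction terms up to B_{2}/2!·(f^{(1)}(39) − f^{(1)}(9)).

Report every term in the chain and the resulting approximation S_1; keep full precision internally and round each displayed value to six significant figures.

∫_9^39 x·e^(−x/60) dx evaluates to 462.379.
½[f(9) + f(39)] = ½[7.74637 + 20.3598] = 14.0531.
Integral + boundary = 476.432.
Order-1 term: 1/12 · (0.182716 − 0.731602) = -0.0457405.

S_1 ≈ 476.386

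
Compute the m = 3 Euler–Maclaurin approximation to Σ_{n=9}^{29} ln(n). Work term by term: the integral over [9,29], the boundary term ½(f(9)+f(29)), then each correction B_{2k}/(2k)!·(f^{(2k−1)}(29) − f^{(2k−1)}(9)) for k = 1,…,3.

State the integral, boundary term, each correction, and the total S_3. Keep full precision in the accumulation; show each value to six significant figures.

The integral term ∫_9^29 ln(x) dx = 57.8766.
½[f(9) + f(29)] = ½[2.19722 + 3.36730] = 2.78226.
Integral + boundary = 60.6588.
k=1: B_{2}/(2)! × [f^{(1)}(29) − f^{(1)}(9)] = 1/12 × (0.0344828 − 0.111111) = -0.00638570.
Running total after k=1: 60.6524.
k=2: B_{4}/(4)! × [f^{(3)}(29) − f^{(3)}(9)] = −1/720 × (8.20042e-05 − 0.00274348) = 3.69650e-06.
Running total after k=2: 60.6524.
k=3: B_{6}/(6)! × [f^{(5)}(29) − f^{(5)}(9)] = 1/30240 × (1.17010e-06 − 0.000406442) = -1.34019e-08.

S_3 ≈ 60.6524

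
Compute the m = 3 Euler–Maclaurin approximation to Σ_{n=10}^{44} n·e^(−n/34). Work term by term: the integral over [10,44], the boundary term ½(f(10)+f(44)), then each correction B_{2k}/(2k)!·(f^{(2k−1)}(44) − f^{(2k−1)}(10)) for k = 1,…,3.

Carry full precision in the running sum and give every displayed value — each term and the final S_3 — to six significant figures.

Integral: ∫_10^44 x·e^(−x/34) dx = 387.784.
½[f(10) + f(44)] = ½[7.45189 + 12.0621] = 9.75702.
Running total after boundary: 397.541.
Order-1 term: 1/12 · (-0.0806293 − 0.526016) = -0.0505537.
After k=1: 397.491.
Order-2 term: −1/720 · (0.000404542 − 0.00174428) = 1.86075e-06.
After k=2: 397.491.
Order-3 term: 1/30240 · (7.60235e-07 − 2.62417e-06) = -6.16380e-11.

S_3 ≈ 397.491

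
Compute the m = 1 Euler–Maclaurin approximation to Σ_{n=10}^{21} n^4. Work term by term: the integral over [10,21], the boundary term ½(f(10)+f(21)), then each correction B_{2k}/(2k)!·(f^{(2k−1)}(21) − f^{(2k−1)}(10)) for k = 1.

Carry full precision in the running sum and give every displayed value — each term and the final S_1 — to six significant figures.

The integral term ∫_10^21 x^4 dx = 796820.
½[f(10) + f(21)] = ½[10000.0 + 194481] = 102240.
Running total after boundary: 899061.
k=1: B_{2}/(2)! × [f^{(1)}(21) − f^{(1)}(10)] = 1/12 × (37044.0 − 4000.00) = 2753.67.

S_1 ≈ 901814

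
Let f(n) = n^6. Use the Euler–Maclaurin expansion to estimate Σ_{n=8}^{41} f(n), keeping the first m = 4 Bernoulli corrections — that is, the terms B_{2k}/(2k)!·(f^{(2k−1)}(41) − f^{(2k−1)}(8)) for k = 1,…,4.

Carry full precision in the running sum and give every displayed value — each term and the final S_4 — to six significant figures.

∫_8^41 x^6 dx evaluates to 2.78217e+10.
Boundary: ½(f(8) + f(41)) = ½(262144 + 4.75010e+09) = 2.37518e+09.
Running total after boundary: 3.01969e+10.
Order-1 term: 1/12 · (6.95137e+08 − 196608) = 5.79117e+07.
Running total after k=1: 3.02548e+10.
Order-2 term: −1/720 · (8.27052e+06 − 61440.0) = -11401.5.
Running total after k=2: 3.02548e+10.
Order-3 term: 1/30240 · (29520.0 − 5760.00) = 0.785714.
Running total after k=3: 3.02548e+10.
Order-4 term: −1/1209600 · (0.00000 − 0.00000) = 0.00000.

S_4 ≈ 3.02548e+10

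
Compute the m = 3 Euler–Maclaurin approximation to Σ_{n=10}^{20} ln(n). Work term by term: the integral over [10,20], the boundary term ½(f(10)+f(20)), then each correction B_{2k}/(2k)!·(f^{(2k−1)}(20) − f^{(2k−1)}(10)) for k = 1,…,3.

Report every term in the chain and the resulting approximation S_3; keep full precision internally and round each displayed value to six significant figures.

The integral term ∫_10^20 ln(x) dx = 26.8888.
½[f(10) + f(20)] = ½[2.30259 + 2.99573] = 2.64916.
Integral + boundary = 29.5380.
k=1: B_{2}/(2)! × [f^{(1)}(20) − f^{(1)}(10)] = 1/12 × (0.0500000 − 0.100000) = -0.00416667.
After k=1: 29.5338.
k=2: B_{4}/(4)! × [f^{(3)}(20) − f^{(3)}(10)] = −1/720 × (0.000250000 − 0.00200000) = 2.43056e-06.
After k=2: 29.5338.
k=3: B_{6}/(6)! × [f^{(5)}(20) − f^{(5)}(10)] = 1/30240 × (7.50000e-06 − 0.000240000) = -7.68849e-09.

S_3 ≈ 29.5338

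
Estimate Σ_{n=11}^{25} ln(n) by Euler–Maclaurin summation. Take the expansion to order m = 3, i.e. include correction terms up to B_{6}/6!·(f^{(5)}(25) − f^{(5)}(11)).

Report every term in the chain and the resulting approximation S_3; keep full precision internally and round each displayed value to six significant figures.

The integral term ∫_11^25 ln(x) dx = 40.0950.
½[f(11) + f(25)] = ½[2.39790 + 3.21888] = 2.80839.
Running total after boundary: 42.9034.
Order-1 term: 1/12 · (0.0400000 − 0.0909091) = -0.00424242.
Running total after k=1: 42.8992.
Order-2 term: −1/720 · (0.000128000 − 0.00150263) = 1.90921e-06.
Running total after k=2: 42.8992.
Order-3 term: 1/30240 · (2.45760e-06 − 0.000149021) = -4.84668e-09.

S_3 ≈ 42.8992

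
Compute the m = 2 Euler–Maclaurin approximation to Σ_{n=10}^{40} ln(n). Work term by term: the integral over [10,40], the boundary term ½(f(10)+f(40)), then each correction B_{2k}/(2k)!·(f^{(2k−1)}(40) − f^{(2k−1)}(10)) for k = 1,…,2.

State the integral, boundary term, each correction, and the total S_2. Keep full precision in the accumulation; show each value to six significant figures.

S_2 ≈ 97.5188

∫_10^40 ln(x) dx evaluates to 94.5293.
Boundary: ½(f(10) + f(40)) = ½(2.30259 + 3.68888) = 2.99573.
Integral + boundary = 97.5251.
Correction k=1: B_{2}/2! · (f^{(1)}(40) − f^{(1)}(10)) = 1/12 · (0.0250000 − 0.100000) = -0.00625000.
Running total after k=1: 97.5188.
Correction k=2: B_{4}/4! · (f^{(3)}(40) − f^{(3)}(10)) = −1/720 · (3.12500e-05 − 0.00200000) = 2.73437e-06.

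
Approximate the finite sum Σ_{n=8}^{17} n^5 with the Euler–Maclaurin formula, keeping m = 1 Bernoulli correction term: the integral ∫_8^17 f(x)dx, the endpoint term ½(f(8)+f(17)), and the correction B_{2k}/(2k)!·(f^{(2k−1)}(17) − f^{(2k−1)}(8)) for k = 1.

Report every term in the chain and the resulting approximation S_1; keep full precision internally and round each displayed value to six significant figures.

S_1 ≈ 4.73864e+06

∫_8^17 x^5 dx evaluates to 3.97924e+06.
½[f(8) + f(17)] = ½[32768.0 + 1.41986e+06] = 726312.
Integral + boundary = 4.70555e+06.
k=1: B_{2}/(2)! × [f^{(1)}(17) − f^{(1)}(8)] = 1/12 × (417605 − 20480.0) = 33093.8.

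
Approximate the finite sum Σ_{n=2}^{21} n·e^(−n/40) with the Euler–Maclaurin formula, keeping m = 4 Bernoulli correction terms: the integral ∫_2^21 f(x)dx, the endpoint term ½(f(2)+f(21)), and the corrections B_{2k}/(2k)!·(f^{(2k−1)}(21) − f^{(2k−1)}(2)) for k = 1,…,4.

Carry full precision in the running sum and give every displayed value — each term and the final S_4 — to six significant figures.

The integral term ∫_2^21 x·e^(−x/40) dx = 154.670.
Boundary: ½(f(2) + f(21)) = ½(1.90246 + 12.4227) = 7.16256.
Integral + boundary = 161.833.
Order-1 term: 1/12 · (0.280989 − 0.903668) = -0.0518899.
Partial sum through k=1: 161.781.
Order-2 term: −1/720 · (0.000915062 − 0.00175383) = 1.16495e-06.
Partial sum through k=2: 161.781.
Order-3 term: 1/30240 · (1.03407e-06 − 1.83929e-06) = -2.66278e-11.
Partial sum through k=3: 161.781.
Order-4 term: −1/1209600 · (9.35137e-10 − 1.61402e-09) = 5.61250e-16.

S_4 ≈ 161.781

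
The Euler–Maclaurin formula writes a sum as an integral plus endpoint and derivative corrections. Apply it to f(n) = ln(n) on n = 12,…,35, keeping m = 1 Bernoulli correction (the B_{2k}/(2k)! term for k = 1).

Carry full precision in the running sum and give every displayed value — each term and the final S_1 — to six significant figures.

S_1 ≈ 74.6339

The integral term ∫_12^35 ln(x) dx = 71.6183.
Endpoint term: (f(12) + f(35))/2 = (2.48491 + 3.55535)/2 = 3.02013.
Running total after boundary: 74.6384.
k=1: B_{2}/(2)! × [f^{(1)}(35) − f^{(1)}(12)] = 1/12 × (0.0285714 − 0.0833333) = -0.00456349.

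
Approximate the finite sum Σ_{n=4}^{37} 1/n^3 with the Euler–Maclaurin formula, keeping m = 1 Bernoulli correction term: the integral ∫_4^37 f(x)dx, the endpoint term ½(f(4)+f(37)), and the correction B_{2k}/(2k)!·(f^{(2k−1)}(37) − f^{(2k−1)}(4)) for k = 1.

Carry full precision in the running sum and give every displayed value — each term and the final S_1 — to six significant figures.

∫_4^37 1/x^3 dx evaluates to 0.0308848.
Endpoint term: (f(4) + f(37))/2 = (0.0156250 + 1.97422e-05)/2 = 0.00782237.
So far: 0.0387071.
Order-1 term: 1/12 · (-1.60072e-06 − (-0.0117188)) = 0.000976429.

S_1 ≈ 0.0396836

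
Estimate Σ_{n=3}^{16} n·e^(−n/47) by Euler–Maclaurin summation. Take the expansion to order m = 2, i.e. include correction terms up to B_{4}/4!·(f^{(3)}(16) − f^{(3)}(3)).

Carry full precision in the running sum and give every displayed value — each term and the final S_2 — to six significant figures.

The integral term ∫_3^16 x·e^(−x/47) dx = 98.0317.
Boundary: ½(f(3) + f(16)) = ½(2.81449 + 11.3835) = 7.09899.
Integral + boundary = 105.131.
Order-1 term: 1/12 · (0.469266 − 0.878282) = -0.0340847.
Partial sum through k=1: 105.097.
Order-2 term: −1/720 · (0.000856587 − 0.00124699) = 5.42233e-07.

S_2 ≈ 105.097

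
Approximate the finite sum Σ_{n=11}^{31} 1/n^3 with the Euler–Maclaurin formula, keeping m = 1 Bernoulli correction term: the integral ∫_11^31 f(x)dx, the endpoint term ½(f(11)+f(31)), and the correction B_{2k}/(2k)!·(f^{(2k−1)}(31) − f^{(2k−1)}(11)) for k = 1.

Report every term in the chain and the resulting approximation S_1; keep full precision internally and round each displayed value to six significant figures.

The integral term ∫_11^31 1/x^3 dx = 0.00361194.
Endpoint term: (f(11) + f(31))/2 = (0.000751315 + 3.35672e-05)/2 = 0.000392441.
Running total after boundary: 0.00400438.
Order-1 term: 1/12 · (-3.24844e-06 − (-0.000204904)) = 1.68046e-05.

S_1 ≈ 0.00402119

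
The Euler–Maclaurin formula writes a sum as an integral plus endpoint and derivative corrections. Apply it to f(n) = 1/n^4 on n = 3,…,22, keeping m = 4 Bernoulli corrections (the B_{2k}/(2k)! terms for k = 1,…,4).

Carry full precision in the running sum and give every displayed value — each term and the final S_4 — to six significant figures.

S_4 ≈ 0.0197933

The integral term ∫_3^22 1/x^4 dx = 0.0123144.
Boundary: ½(f(3) + f(22)) = ½(0.0123457 + 4.26883e-06) = 0.00617497.
Integral + boundary = 0.0184893.
Order-1 term: 1/12 · (-7.76152e-07 − (-0.0164609)) = 0.00137168.
Partial sum through k=1: 0.0198610.
Order-2 term: −1/720 · (-4.81086e-08 − (-0.0548697)) = -7.62078e-05.
Partial sum through k=2: 0.0197848.
Order-3 term: 1/30240 · (-5.56628e-09 − (-0.341411)) = 1.12901e-05.
Partial sum through k=3: 0.0197961.
Order-4 term: −1/1209600 · (-1.03505e-09 − (-3.41411)) = -2.82251e-06.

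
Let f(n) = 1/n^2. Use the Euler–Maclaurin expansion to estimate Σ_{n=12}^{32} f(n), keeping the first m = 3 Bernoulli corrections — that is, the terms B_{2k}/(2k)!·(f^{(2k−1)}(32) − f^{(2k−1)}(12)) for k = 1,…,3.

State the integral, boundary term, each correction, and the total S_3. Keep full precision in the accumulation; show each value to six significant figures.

S_3 ≈ 0.0561351

The integral term ∫_12^32 1/x^2 dx = 0.0520833.
Endpoint term: (f(12) + f(32))/2 = (0.00694444 + 0.000976562)/2 = 0.00396050.
So far: 0.0560438.
Correction k=1: B_{2}/2! · (f^{(1)}(32) − f^{(1)}(12)) = 1/12 · (-6.10352e-05 − (-0.00115741)) = 9.13644e-05.
After k=1: 0.0561352.
Correction k=2: B_{4}/4! · (f^{(3)}(32) − f^{(3)}(12)) = −1/720 · (-7.15256e-07 − (-9.64506e-05)) = -1.32966e-07.
After k=2: 0.0561351.
Correction k=3: B_{6}/6! · (f^{(5)}(32) − f^{(5)}(12)) = 1/30240 · (-2.09548e-08 − (-2.00939e-05)) = 6.63787e-10.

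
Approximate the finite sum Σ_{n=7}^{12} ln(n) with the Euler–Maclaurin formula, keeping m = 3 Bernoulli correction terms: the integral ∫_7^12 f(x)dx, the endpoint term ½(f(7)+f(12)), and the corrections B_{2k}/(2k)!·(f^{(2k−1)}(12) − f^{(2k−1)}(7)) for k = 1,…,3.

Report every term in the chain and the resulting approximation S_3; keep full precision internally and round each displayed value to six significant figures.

S_3 ≈ 13.4080

The integral term ∫_7^12 ln(x) dx = 11.1975.
Boundary: ½(f(7) + f(12)) = ½(1.94591 + 2.48491) = 2.21541.
Running total after boundary: 13.4129.
k=1: B_{2}/(2)! × [f^{(1)}(12) − f^{(1)}(7)] = 1/12 × (0.0833333 − 0.142857) = -0.00496032.
Partial sum through k=1: 13.4080.
k=2: B_{4}/(4)! × [f^{(3)}(12) − f^{(3)}(7)] = −1/720 × (0.00115741 − 0.00583090) = 6.49097e-06.
Partial sum through k=2: 13.4080.
k=3: B_{6}/(6)! × [f^{(5)}(12) − f^{(5)}(7)] = 1/30240 × (9.64506e-05 − 0.00142798) = -4.40319e-08.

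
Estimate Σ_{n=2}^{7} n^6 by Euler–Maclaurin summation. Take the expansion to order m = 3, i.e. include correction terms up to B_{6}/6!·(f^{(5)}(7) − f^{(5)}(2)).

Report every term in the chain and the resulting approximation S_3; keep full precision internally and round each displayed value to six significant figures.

∫_2^7 x^6 dx evaluates to 117631.
½[f(2) + f(7)] = ½[64.0000 + 117649] = 58856.5.
Running total after boundary: 176487.
Order-1 term: 1/12 · (100842 − 192.000) = 8387.50.
After k=1: 184875.
Order-2 term: −1/720 · (41160.0 − 960.000) = -55.8333.
After k=2: 184819.
Order-3 term: 1/30240 · (5040.00 − 1440.00) = 0.119048.

S_3 ≈ 184819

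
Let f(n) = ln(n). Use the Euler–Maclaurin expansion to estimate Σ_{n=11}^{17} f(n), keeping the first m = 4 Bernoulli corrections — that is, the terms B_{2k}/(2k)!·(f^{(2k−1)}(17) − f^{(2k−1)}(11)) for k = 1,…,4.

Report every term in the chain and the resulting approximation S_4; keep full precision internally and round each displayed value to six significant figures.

∫_11^17 ln(x) dx evaluates to 15.7878.
Endpoint term: (f(11) + f(17))/2 = (2.39790 + 2.83321)/2 = 2.61555.
Running total after boundary: 18.4033.
Order-1 term: 1/12 · (0.0588235 − 0.0909091) = -0.00267380.
Partial sum through k=1: 18.4007.
Order-2 term: −1/720 · (0.000407083 − 0.00150263) = 1.52159e-06.
Partial sum through k=2: 18.4007.
Order-3 term: 1/30240 · (1.69031e-05 − 0.000149021) = -4.36898e-09.
Partial sum through k=3: 18.4007.
Order-4 term: −1/1209600 · (1.75465e-06 − 3.69474e-05) = 2.90945e-11.

S_4 ≈ 18.4007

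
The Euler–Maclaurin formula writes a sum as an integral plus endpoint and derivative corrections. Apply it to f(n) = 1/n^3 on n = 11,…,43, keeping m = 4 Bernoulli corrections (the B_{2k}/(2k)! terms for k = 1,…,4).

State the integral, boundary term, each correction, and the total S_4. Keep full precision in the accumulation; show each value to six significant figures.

∫_11^43 1/x^3 dx evaluates to 0.00386181.
Boundary: ½(f(11) + f(43)) = ½(0.000751315 + 1.25775e-05) = 0.000381946.
Integral + boundary = 0.00424376.
Correction k=1: B_{2}/2! · (f^{(1)}(43) − f^{(1)}(11)) = 1/12 · (-8.77501e-07 − (-0.000204904)) = 1.70022e-05.
Running total after k=1: 0.00426076.
Correction k=2: B_{4}/4! · (f^{(3)}(43) − f^{(3)}(11)) = −1/720 · (-9.49162e-09 − (-3.38684e-05)) = -4.70263e-08.
Running total after k=2: 0.00426072.
Correction k=3: B_{6}/6! · (f^{(5)}(43) − f^{(5)}(11)) = 1/30240 · (-2.15602e-10 − (-1.17560e-05)) = 3.88749e-10.
Running total after k=3: 0.00426072.
Correction k=4: B_{8}/8! · (f^{(7)}(43) − f^{(7)}(11)) = −1/1209600 · (-8.39554e-12 − (-6.99530e-06)) = -5.78314e-12.

S_4 ≈ 0.00426072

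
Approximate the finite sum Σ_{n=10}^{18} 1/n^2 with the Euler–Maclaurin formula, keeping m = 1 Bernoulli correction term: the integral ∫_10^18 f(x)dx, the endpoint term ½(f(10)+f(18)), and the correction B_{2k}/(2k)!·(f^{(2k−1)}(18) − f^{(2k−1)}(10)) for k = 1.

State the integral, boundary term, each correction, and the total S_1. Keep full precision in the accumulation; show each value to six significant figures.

The integral term ∫_10^18 1/x^2 dx = 0.0444444.
Endpoint term: (f(10) + f(18))/2 = (0.0100000 + 0.00308642)/2 = 0.00654321.
So far: 0.0509877.
Order-1 term: 1/12 · (-0.000342936 − (-0.00200000)) = 0.000138089.

S_1 ≈ 0.0511257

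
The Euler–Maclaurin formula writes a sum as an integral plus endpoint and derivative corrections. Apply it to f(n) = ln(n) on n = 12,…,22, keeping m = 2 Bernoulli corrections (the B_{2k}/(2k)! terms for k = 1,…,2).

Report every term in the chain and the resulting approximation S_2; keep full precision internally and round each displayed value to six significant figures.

Integral: ∫_12^22 ln(x) dx = 28.1841.
Boundary: ½(f(12) + f(22)) = ½(2.48491 + 3.09104) = 2.78797.
Running total after boundary: 30.9720.
Order-1 term: 1/12 · (0.0454545 − 0.0833333) = -0.00315657.
Running total after k=1: 30.9689.
Order-2 term: −1/720 · (0.000187829 − 0.00115741) = 1.34664e-06.

S_2 ≈ 30.9689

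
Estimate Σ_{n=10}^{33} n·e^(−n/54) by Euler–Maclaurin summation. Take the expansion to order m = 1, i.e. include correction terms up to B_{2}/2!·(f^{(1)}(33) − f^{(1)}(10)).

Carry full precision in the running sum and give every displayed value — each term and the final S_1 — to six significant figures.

∫_10^33 x·e^(−x/54) dx evaluates to 321.937.
Endpoint term: (f(10) + f(33))/2 = (8.30950 + 17.9107)/2 = 13.1101.
So far: 335.047.
k=1: B_{2}/(2)! × [f^{(1)}(33) − f^{(1)}(10)] = 1/12 × (0.211068 − 0.677071) = -0.0388335.

S_1 ≈ 335.008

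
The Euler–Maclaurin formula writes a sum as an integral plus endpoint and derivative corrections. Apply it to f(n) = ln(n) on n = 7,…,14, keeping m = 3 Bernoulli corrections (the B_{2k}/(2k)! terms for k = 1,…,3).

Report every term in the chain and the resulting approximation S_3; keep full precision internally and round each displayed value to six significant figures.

S_3 ≈ 18.6120

∫_7^14 ln(x) dx evaluates to 16.3254.
½[f(7) + f(14)] = ½[1.94591 + 2.63906] = 2.29248.
Integral + boundary = 18.6179.
k=1: B_{2}/(2)! × [f^{(1)}(14) − f^{(1)}(7)] = 1/12 × (0.0714286 − 0.142857) = -0.00595238.
Partial sum through k=1: 18.6120.
k=2: B_{4}/(4)! × [f^{(3)}(14) − f^{(3)}(7)] = −1/720 × (0.000728863 − 0.00583090) = 7.08617e-06.
Partial sum through k=2: 18.6120.
k=3: B_{6}/(6)! × [f^{(5)}(14) − f^{(5)}(7)] = 1/30240 × (4.46243e-05 − 0.00142798) = -4.57458e-08.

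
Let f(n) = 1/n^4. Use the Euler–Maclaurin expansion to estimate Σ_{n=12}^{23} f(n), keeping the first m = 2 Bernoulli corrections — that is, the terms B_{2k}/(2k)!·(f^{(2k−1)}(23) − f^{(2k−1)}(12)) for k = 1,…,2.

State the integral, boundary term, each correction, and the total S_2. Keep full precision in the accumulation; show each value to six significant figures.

∫_12^23 1/x^4 dx evaluates to 0.000165505.
Endpoint term: (f(12) + f(23))/2 = (4.82253e-05 + 3.57346e-06)/2 = 2.58994e-05.
Integral + boundary = 0.000191404.
k=1: B_{2}/(2)! × [f^{(1)}(23) − f^{(1)}(12)] = 1/12 × (-6.21471e-07 − (-1.60751e-05)) = 1.28780e-06.
Partial sum through k=1: 0.000192692.
k=2: B_{4}/(4)! × [f^{(3)}(23) − f^{(3)}(12)] = −1/720 × (-3.52441e-08 − (-3.34898e-06)) = -4.60241e-09.

S_2 ≈ 0.000192687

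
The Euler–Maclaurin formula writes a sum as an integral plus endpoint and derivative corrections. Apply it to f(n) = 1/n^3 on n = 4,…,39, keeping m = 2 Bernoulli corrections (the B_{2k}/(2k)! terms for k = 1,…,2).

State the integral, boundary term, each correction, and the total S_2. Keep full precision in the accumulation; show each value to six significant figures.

Integral: ∫_4^39 1/x^3 dx = 0.0309213.
Endpoint term: (f(4) + f(39))/2 = (0.0156250 + 1.68580e-05)/2 = 0.00782093.
So far: 0.0387422.
k=1: B_{2}/(2)! × [f^{(1)}(39) − f^{(1)}(4)] = 1/12 × (-1.29677e-06 − (-0.0117188)) = 0.000976454.
After k=1: 0.0397187.
k=2: B_{4}/(4)! × [f^{(3)}(39) − f^{(3)}(4)] = −1/720 × (-1.70515e-08 − (-0.0146484)) = -2.03450e-05.

S_2 ≈ 0.0396983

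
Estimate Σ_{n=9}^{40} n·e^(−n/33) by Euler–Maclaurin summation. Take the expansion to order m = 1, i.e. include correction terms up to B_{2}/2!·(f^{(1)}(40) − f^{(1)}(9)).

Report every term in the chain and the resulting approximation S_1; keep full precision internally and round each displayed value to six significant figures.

The integral term ∫_9^40 x·e^(−x/33) dx = 338.327.
½[f(9) + f(40)] = ½[6.85170 + 11.9026] = 9.37716.
Running total after boundary: 347.704.
Correction k=1: B_{2}/2! · (f^{(1)}(40) − f^{(1)}(9)) = 1/12 · (-0.0631199 − 0.553673) = -0.0513994.

S_1 ≈ 347.653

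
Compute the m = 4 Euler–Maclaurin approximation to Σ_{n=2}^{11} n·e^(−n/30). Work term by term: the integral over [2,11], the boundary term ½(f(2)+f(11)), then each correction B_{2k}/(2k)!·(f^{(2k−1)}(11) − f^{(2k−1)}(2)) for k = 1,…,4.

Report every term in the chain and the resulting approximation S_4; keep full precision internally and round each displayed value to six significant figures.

The integral term ∫_2^11 x·e^(−x/30) dx = 45.6467.
½[f(2) + f(11)] = ½[1.87101 + 7.62345] = 4.74723.
So far: 50.3940.
Correction k=1: B_{2}/2! · (f^{(1)}(11) − f^{(1)}(2)) = 1/12 · (0.438926 − 0.873140) = -0.0361845.
Running total after k=1: 50.3578.
Correction k=2: B_{4}/4! · (f^{(3)}(11) − f^{(3)}(2)) = −1/720 · (0.00202779 − 0.00304906) = 1.41844e-06.
Running total after k=2: 50.3578.
Correction k=3: B_{6}/6! · (f^{(5)}(11) − f^{(5)}(2)) = 1/30240 · (3.96431e-06 − 5.69774e-06) = -5.73225e-11.
Running total after k=3: 50.3578.
Correction k=4: B_{8}/8! · (f^{(7)}(11) − f^{(7)}(2)) = −1/1209600 · (6.30613e-09 − 8.89737e-09) = 2.14223e-15.

S_4 ≈ 50.3578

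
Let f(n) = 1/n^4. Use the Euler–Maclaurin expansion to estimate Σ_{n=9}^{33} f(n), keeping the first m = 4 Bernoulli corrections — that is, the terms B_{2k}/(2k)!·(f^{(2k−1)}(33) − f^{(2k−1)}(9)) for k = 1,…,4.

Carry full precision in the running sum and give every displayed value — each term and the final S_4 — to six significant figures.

S_4 ≈ 0.000530204

The integral term ∫_9^33 1/x^4 dx = 0.000447972.
Endpoint term: (f(9) + f(33))/2 = (0.000152416 + 8.43226e-07)/2 = 7.66295e-05.
Integral + boundary = 0.000524601.
k=1: B_{2}/(2)! × [f^{(1)}(33) − f^{(1)}(9)] = 1/12 × (-1.02209e-07 − (-6.77404e-05)) = 5.63651e-06.
After k=1: 0.000530238.
k=2: B_{4}/(4)! × [f^{(3)}(33) − f^{(3)}(9)] = −1/720 × (-2.81568e-09 − (-2.50890e-05)) = -3.48419e-08.
After k=2: 0.000530203.
k=3: B_{6}/(6)! × [f^{(5)}(33) − f^{(5)}(9)] = 1/30240 × (-1.44792e-10 − (-1.73455e-05)) = 5.73590e-10.
After k=3: 0.000530204.
k=4: B_{8}/(8)! × [f^{(7)}(33) − f^{(7)}(9)] = −1/1209600 × (-1.19663e-11 − (-1.92728e-05)) = -1.59332e-11.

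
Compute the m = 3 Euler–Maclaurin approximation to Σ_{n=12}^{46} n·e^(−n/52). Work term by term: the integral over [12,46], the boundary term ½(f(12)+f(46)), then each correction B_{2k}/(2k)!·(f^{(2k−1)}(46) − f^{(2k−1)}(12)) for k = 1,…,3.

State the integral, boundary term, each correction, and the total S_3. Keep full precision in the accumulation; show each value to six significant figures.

The integral term ∫_12^46 x·e^(−x/52) dx = 538.174.
½[f(12) + f(46)] = ½[9.52707 + 18.9922] = 14.2596.
Integral + boundary = 552.434.
Correction k=1: B_{2}/2! · (f^{(1)}(46) − f^{(1)}(12)) = 1/12 · (0.0476392 − 0.610710) = -0.0469225.
Partial sum through k=1: 552.387.
Correction k=2: B_{4}/4! · (f^{(3)}(46) − f^{(3)}(12)) = −1/720 · (0.000322997 − 0.000813075) = 6.80663e-07.
Partial sum through k=2: 552.387.
Correction k=3: B_{6}/6! · (f^{(5)}(46) − f^{(5)}(12)) = 1/30240 · (2.32388e-07 − 5.17861e-07) = -9.44025e-12.

S_3 ≈ 552.387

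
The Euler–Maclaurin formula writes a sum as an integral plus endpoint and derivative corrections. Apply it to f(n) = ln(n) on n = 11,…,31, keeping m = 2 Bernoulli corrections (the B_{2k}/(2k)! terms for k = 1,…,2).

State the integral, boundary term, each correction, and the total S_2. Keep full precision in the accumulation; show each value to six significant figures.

Integral: ∫_11^31 ln(x) dx = 60.0768.
Boundary: ½(f(11) + f(31)) = ½(2.39790 + 3.43399) = 2.91594.
Running total after boundary: 62.9927.
Correction k=1: B_{2}/2! · (f^{(1)}(31) − f^{(1)}(11)) = 1/12 · (0.0322581 − 0.0909091) = -0.00488759.
Partial sum through k=1: 62.9878.
Correction k=2: B_{4}/4! · (f^{(3)}(31) − f^{(3)}(11)) = −1/720 · (6.71344e-05 − 0.00150263) = 1.99374e-06.

S_2 ≈ 62.9878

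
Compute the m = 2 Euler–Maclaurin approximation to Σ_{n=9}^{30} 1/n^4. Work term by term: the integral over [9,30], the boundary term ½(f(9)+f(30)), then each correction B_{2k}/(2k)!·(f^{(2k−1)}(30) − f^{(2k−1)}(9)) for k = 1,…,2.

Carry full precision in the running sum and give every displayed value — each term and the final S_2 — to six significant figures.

S_2 ≈ 0.000527323

∫_9^30 1/x^4 dx evaluates to 0.000444902.
Boundary: ½(f(9) + f(30)) = ½(0.000152416 + 1.23457e-06) = 7.68252e-05.
Integral + boundary = 0.000521727.
Correction k=1: B_{2}/2! · (f^{(1)}(30) − f^{(1)}(9)) = 1/12 · (-1.64609e-07 − (-6.77404e-05)) = 5.63131e-06.
After k=1: 0.000527358.
Correction k=2: B_{4}/4! · (f^{(3)}(30) − f^{(3)}(9)) = −1/720 · (-5.48697e-09 − (-2.50890e-05)) = -3.48382e-08.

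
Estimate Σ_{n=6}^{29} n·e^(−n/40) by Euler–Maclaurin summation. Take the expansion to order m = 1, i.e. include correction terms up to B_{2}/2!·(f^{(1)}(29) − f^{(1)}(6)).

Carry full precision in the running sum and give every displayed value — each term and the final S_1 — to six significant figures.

S_1 ≈ 256.522

Integral: ∫_6^29 x·e^(−x/40) dx = 246.967.
½[f(6) + f(29)] = ½[5.16425 + 14.0454] = 9.60483.
So far: 256.572.
Correction k=1: B_{2}/2! · (f^{(1)}(29) − f^{(1)}(6)) = 1/12 · (0.133189 − 0.731602) = -0.0498677.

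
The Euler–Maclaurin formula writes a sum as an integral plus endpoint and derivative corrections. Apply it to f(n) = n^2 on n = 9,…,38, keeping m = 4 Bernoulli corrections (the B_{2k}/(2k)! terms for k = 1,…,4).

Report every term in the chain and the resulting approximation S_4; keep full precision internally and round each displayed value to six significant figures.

∫_9^38 x^2 dx evaluates to 18047.7.
Boundary: ½(f(9) + f(38)) = ½(81.0000 + 1444.00) = 762.500.
So far: 18810.2.
Order-1 term: 1/12 · (76.0000 − 18.0000) = 4.83333.
After k=1: 18815.0.
Order-2 term: −1/720 · (0.00000 − 0.00000) = 0.00000.
After k=2: 18815.0.
Order-3 term: 1/30240 · (0.00000 − 0.00000) = 0.00000.
After k=3: 18815.0.
Order-4 term: −1/1209600 · (0.00000 − 0.00000) = 0.00000.

S_4 ≈ 18815.0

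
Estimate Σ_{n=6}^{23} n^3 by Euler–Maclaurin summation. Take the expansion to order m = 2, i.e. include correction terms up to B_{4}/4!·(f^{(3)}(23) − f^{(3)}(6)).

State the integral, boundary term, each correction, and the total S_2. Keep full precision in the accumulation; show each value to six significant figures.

S_2 ≈ 75951.0

∫_6^23 x^3 dx evaluates to 69636.2.
Boundary: ½(f(6) + f(23)) = ½(216.000 + 12167.0) = 6191.50.
Running total after boundary: 75827.8.
Correction k=1: B_{2}/2! · (f^{(1)}(23) − f^{(1)}(6)) = 1/12 · (1587.00 − 108.000) = 123.250.
Running total after k=1: 75951.0.
Correction k=2: B_{4}/4! · (f^{(3)}(23) − f^{(3)}(6)) = −1/720 · (6.00000 − 6.00000) = 0.00000.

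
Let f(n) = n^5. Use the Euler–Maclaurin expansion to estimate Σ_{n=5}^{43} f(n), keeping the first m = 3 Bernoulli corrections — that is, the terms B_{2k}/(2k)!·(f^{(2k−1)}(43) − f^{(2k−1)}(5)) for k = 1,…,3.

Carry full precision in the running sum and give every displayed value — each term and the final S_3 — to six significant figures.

Integral: ∫_5^43 x^5 dx = 1.05356e+09.
Endpoint term: (f(5) + f(43))/2 = (3125.00 + 1.47008e+08)/2 = 7.35058e+07.
Integral + boundary = 1.12706e+09.
k=1: B_{2}/(2)! × [f^{(1)}(43) − f^{(1)}(5)] = 1/12 × (1.70940e+07 − 3125.00) = 1.42424e+06.
Partial sum through k=1: 1.12849e+09.
k=2: B_{4}/(4)! × [f^{(3)}(43) − f^{(3)}(5)] = −1/720 × (110940 − 1500.00) = -152.000.
Partial sum through k=2: 1.12849e+09.
k=3: B_{6}/(6)! × [f^{(5)}(43) − f^{(5)}(5)] = 1/30240 × (120.000 − 120.000) = 0.00000.

S_3 ≈ 1.12849e+09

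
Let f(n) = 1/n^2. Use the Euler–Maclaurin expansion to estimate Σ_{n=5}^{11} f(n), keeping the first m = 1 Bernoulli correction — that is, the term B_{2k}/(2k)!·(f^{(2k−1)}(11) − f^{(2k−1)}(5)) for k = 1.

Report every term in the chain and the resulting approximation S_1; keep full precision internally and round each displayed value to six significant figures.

∫_5^11 1/x^2 dx evaluates to 0.109091.
Boundary: ½(f(5) + f(11)) = ½(0.0400000 + 0.00826446) = 0.0241322.
Integral + boundary = 0.133223.
Correction k=1: B_{2}/2! · (f^{(1)}(11) − f^{(1)}(5)) = 1/12 · (-0.00150263 − (-0.0160000)) = 0.00120811.

S_1 ≈ 0.134431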